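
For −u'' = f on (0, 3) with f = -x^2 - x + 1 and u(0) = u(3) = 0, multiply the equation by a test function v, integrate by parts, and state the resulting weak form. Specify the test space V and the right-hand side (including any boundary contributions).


V = H^1_0(0, 3) (so v(0) = v(3) = 0); weak form: ∫_0^3 u'v' dx = ∫_0^3 (-x^2 - x + 1) v dx for all v ∈ V.

Multiply both sides by a test function v and integrate from 0 to 3:
  ∫_0^3 −u''(x) v(x) dx = ∫_0^3 f(x) v(x) dx.
Integrate the LHS by parts once:
  ∫_0^3 −u'' v dx = −[u'(x) v(x)]_0^3 + ∫_0^3 u'(x) v'(x) dx.
Thus ∫_0^3 u'(x) v'(x) dx = ∫_0^3 f(x) v(x) dx + [u'(x) v(x)]_0^3.
Choose V so that boundary terms are either known or forced to vanish.
u is Dirichlet: u(0) = u(3) = 0. Let V = H^1_0(0, 3); then v(0) = v(3) = 0, and [u' v]_0^3 = 0.
Weak formulation: find u (satisfying any essential BC) such that ∫_0^3 u'(x) v'(x) dx = ∫_0^3 f v dx for all v ∈ V.
Substituting f(x) = -x^2 - x + 1, the right-hand side is ∫_0^3 (-x^2 - x + 1) v dx.


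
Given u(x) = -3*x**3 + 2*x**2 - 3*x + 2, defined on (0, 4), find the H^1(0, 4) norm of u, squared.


||u||_{H^1}^2 = 1030524/35

The H^1 norm (squared) on an interval (0, L) is
  ||u||_{H^1}^2 = ∫_0^L u(x)^2 dx + ∫_0^L u'(x)^2 dx.
Compute u'(x) = -9*x**2 + 4*x - 3.
Then u(x)^2 = 9*x**6 - 12*x**5 + 22*x**4 - 24*x**3 + 17*x**2 - 12*x + 4 and u'(x)^2 = 81*x**4 - 72*x**3 + 70*x**2 - 24*x + 9.
Integrate each monomial from 0 to 4 using ∫_0^4 c·x^n dx = c·4^(n+1)/(n+1):
  ∫_0^4 u(x)^2 dx = ∫_0^4 (9*x^6 - 12*x^5 + 22*x^4 - 24*x^3 + 17*x^2 - 12*x + 4) dx. Term by term:
    ∫_0^4 9*x^6 dx = 147456/7;  ∫_0^4 -12*x^5 dx = -8192;  ∫_0^4 22*x^4 dx = 22528/5;
    ∫_0^4 -24*x^3 dx = -1536;  ∫_0^4 17*x^2 dx = 1088/3;  ∫_0^4 -12*x dx = -96;
    ∫_0^4 4 dx = 16.
  Sum: 147456/7 − 8192 + 22528/5 − 1536 + 1088/3 − 96 + 16 = 1693168/105.
  ∫_0^4 u'(x)^2 dx = ∫_0^4 (81*x^4 - 72*x^3 + 70*x^2 - 24*x + 9) dx. Term by term:
    ∫_0^4 81*x^4 dx = 82944/5;  ∫_0^4 -72*x^3 dx = -4608;  ∫_0^4 70*x^2 dx = 4480/3;
    ∫_0^4 -24*x dx = -192;  ∫_0^4 9 dx = 36.
  Sum: 82944/5 − 4608 + 4480/3 − 192 + 36 = 199772/15.
Adding: ||u||_{H^1}^2 = 1693168/105 + 199772/15 = 1030524/35.


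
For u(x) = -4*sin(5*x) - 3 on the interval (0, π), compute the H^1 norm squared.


||u||_{H^1(0,π)}^2 = 48/5 + 217*π

u'(x) = -20*cos(5*x).
Expand u² and (u')² and integrate term by term on (0, π), using: for integers n ≥ 1, ∫_0^π sin²(nx) dx = ∫_0^π cos²(nx) dx = π/2; for n ≠ n', ∫_0^π sin(nx)sin(n'x) dx = ∫_0^π cos(nx)cos(n'x) dx = 0; and by product-to-sum, ∫_0^π sin(nx)cos(n'x) dx = ½∫_0^π [sin((n+n')x) + sin((n−n')x)] dx, which is 0 when n+n' is even and 2n/(n²−n'²) when n+n' is odd (it need not vanish on (0, π)). For the constant mode: ∫_0^π 1 dx = π, ∫_0^π cos(nx) dx = 0, ∫_0^π sin(nx) dx = (1−(−1)^n)/n.
  u² squared terms: (-3)²·∫1 dx = 9·π = 9*π;  (-4)²·∫sin(5x)² dx = 16·π/2 = 8*π.
  u² cross terms: 2·(-3)·(-4)·∫1·sin(5x) dx = 24·(2/5) = 48/5.
  So ∫_0^π u² dx = 9*π + 8*π + 48/5 = 48/5 + 17*π.
  (u')² squared terms: (-20)²·∫cos(5x)² dx = 400·π/2 = 200*π.
  So ∫_0^π (u')² dx = 200*π.
||u||_{H^1}^2 = (48/5 + 17*π) + (200*π) = 48/5 + 217*π.


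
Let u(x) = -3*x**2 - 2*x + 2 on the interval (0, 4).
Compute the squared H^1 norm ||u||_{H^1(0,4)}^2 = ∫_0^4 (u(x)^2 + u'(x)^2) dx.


||u||_{H^1}^2 = 50528/15

The H^1 norm (squared) on an interval (0, L) is
  ||u||_{H^1}^2 = ∫_0^L u(x)^2 dx + ∫_0^L u'(x)^2 dx.
Compute u'(x) = -6*x - 2.
Then u(x)^2 = 9*x**4 + 12*x**3 - 8*x**2 - 8*x + 4 and u'(x)^2 = 36*x**2 + 24*x + 4.
Integrate each monomial from 0 to 4 using ∫_0^4 c·x^n dx = c·4^(n+1)/(n+1):
  ∫_0^4 u(x)^2 dx = ∫_0^4 (9*x^4 + 12*x^3 - 8*x^2 - 8*x + 4) dx. Term by term:
    ∫_0^4 9*x^4 dx = 9216/5;  ∫_0^4 12*x^3 dx = 768;  ∫_0^4 -8*x^2 dx = -512/3;
    ∫_0^4 -8*x dx = -64;  ∫_0^4 4 dx = 16.
  Sum: 9216/5 + 768 − 512/3 − 64 + 16 = 35888/15.
  ∫_0^4 u'(x)^2 dx = ∫_0^4 (36*x^2 + 24*x + 4) dx. Term by term:
    ∫_0^4 36*x^2 dx = 768;  ∫_0^4 24*x dx = 192;  ∫_0^4 4 dx = 16.
  Sum: 768 + 192 + 16 = 976.
Adding: ||u||_{H^1}^2 = 35888/15 + 976 = 50528/15.


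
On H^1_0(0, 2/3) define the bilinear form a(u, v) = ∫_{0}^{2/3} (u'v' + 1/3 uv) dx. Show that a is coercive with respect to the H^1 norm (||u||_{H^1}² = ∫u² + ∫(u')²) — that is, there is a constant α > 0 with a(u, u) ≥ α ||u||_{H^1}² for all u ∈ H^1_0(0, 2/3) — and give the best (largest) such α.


α = (4 + 27*π^2)/(3*(4 + 9*π^2))

Coercivity of a(·,·) on H^1_0(0, 2/3) means a(u, u) ≥ α ||u||_{H^1}² for every u ∈ H^1_0.
The interval has length L = 2/3, and Poincaré/coercivity depend only on L. Here a(u, u) = ∫(u')² + (1/3)·∫u².
Here 0 < c = 1/3 < 1. The condition a(u,u) ≥ α||u||_{H^1}² reads (1−α)∫(u')² ≥ (α−c)∫u². Any admissible α is ≤ 1 (rapidly oscillating u have ∫u²/∫(u')² → 0), and α = 1 would force 0 ≥ (1−c)∫u², impossible since c < 1; so 1−α > 0. By the sharp Poincaré inequality on H^1_0 of an interval of length L, ∫(u')² ≥ (π/L)²∫u² with equality for the first sine mode sin(π(x−x₀)/L) (x₀ the left endpoint), so the inequality holds for all u iff (1−α)(π/L)² ≥ α − c, i.e. α ≤ ((π/L)² + c)/((π/L)² + 1) = (1 + c(L/π)²)/(1 + (L/π)²). With (π/L)² = 9*π^2/4 and c = 1/3, the largest admissible constant is α = ((π/L)² + c)/((π/L)² + 1).
Simplifying, α = (4 + 27*π^2)/(3*(4 + 9*π^2)).


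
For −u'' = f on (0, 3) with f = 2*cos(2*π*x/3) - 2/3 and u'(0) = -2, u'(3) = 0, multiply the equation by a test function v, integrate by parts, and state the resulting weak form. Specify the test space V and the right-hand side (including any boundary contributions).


V = H^1(0, 3) (v unrestricted at boundary; u is determined up to an additive constant); weak form: ∫_0^3 u'v' dx = ∫_0^3 (2*cos(2*π*x/3) - 2/3) v dx + 2·v(0) for all v ∈ V.

Multiply both sides by a test function v and integrate from 0 to 3:
  ∫_0^3 −u''(x) v(x) dx = ∫_0^3 f(x) v(x) dx.
Integrate the LHS by parts once:
  ∫_0^3 −u'' v dx = −[u'(x) v(x)]_0^3 + ∫_0^3 u'(x) v'(x) dx.
Thus ∫_0^3 u'(x) v'(x) dx = ∫_0^3 f(x) v(x) dx + [u'(x) v(x)]_0^3.
Choose V so that boundary terms are either known or forced to vanish.
u has inhomogeneous Neumann u'(0) = -2, u'(3) = 0. [u' v]_0^3 = (0)·v(3) − (-2)·v(0) = 2·v(0). Take V = H^1(0, 3); boundary term becomes part of RHS.
Weak formulation: find u (satisfying any essential BC) such that ∫_0^3 u'(x) v'(x) dx = ∫_0^3 f v dx + 2·v(0) for all v ∈ V (Neumann data are natural BCs: they enter the RHS as boundary terms).
Substituting f(x) = 2*cos(2*π*x/3) - 2/3, the right-hand side is ∫_0^3 (2*cos(2*π*x/3) - 2/3) v dx + 2·v(0).
Compatibility check (pure Neumann): taking v ≡ 1 ∈ V gives 0 = ∫_0^3 f dx + (0) − (-2), i.e. ∫_0^3 f dx must equal u'(0) − u'(3) = -2. Indeed ∫_0^3 (2*cos(2*π*x/3) - 2/3) dx = -2, so the data are compatible. The solution is then unique only up to an additive constant (fix it e.g. by requiring ∫_0^3 u dx = 0).


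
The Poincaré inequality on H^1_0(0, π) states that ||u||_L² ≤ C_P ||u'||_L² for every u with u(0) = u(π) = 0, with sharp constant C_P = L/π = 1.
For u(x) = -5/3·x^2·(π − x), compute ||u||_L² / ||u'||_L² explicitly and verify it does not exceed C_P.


||u||_L² / ||u'||_L² = sqrt(14)*π/14 < C_P = 1.

u(x) = -5/3·x^2·(π − x), so u'(x) = 5*x*(3*x - 2*π)/3.
u(x) = -5/3·x^2·(π − x) vanishes at x = 0 and x = π, so u ∈ H^1_0(0, π). Differentiate via the product rule and integrate the resulting polynomials term by term.
  ∫_0^π u² dx = ∫_0^π (25*x^6/9 - 50*π*x^5/9 + 25*π^2*x^4/9) dx. Term by term:
    ∫_0^π 25*x^6/9 dx = 25*π^7/63;  ∫_0^π -50*π*x^5/9 dx = -25*π^7/27;  ∫_0^π 25*π^2*x^4/9 dx = 5*π^7/9.
  Sum: 25*π^7/63 − 25*π^7/27 + 5*π^7/9 = 5*π^7/189.
  ∫_0^π (u')² dx = ∫_0^π (25*x^4 - 100*π*x^3/3 + 100*π^2*x^2/9) dx. Term by term:
    ∫_0^π 25*x^4 dx = 5*π^5;  ∫_0^π -100*π*x^3/3 dx = -25*π^5/3;  ∫_0^π 100*π^2*x^2/9 dx = 100*π^5/27.
  Sum: 5*π^5 − 25*π^5/3 + 100*π^5/27 = 10*π^5/27.
∫_0^π u² dx = 5*π^7/189, so ||u||_L² = sqrt(105)*π^(7/2)/63.
∫_0^π (u')² dx = 10*π^5/27, so ||u'||_L² = sqrt(30)*π^(5/2)/9.
Ratio ||u||_L² / ||u'||_L² = sqrt(14)*π/14.
Sharp Poincaré constant on H^1_0(0, π) is C_P = L/π = 1, achieved by sin(x).
A polynomial bump cannot attain the sharp Poincaré constant (only the first sine eigenfunction does), so the ratio is strictly less than C_P, consistent with ||u||_L² ≤ C_P ||u'||_L².


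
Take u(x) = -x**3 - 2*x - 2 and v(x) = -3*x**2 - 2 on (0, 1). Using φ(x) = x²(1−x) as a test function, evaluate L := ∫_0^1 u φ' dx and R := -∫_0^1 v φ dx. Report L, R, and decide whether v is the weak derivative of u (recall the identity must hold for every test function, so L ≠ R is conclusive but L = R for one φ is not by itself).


LHS = 4/15, RHS = 4/15. Yes, v = u' weakly.

u(x) = -x**3 - 2*x - 2, classical derivative u'(x) = -3*x**2 - 2.
φ(x) = x²(1−x), so φ'(x) = x*(2 - 3*x).
Note φ(0) = φ(1) = 0, so the boundary term u·φ vanishes.
LHS = ∫_0^1 u(x) φ'(x) dx = ∫_0^1 (3*x^5 - 2*x^4 + 6*x^3 + 2*x^2 - 4*x) dx. Term by term:
  ∫_0^1 3*x^5 dx = 1/2;  ∫_0^1 -2*x^4 dx = -2/5;  ∫_0^1 6*x^3 dx = 3/2;
  ∫_0^1 2*x^2 dx = 2/3;  ∫_0^1 -4*x dx = -2.
Sum: 1/2 − 2/5 + 3/2 + 2/3 − 2 = 4/15.
So LHS = 4/15.
∫_0^1 v(x) φ(x) dx = ∫_0^1 (3*x^5 - 3*x^4 + 2*x^3 - 2*x^2) dx. Term by term:
  ∫_0^1 3*x^5 dx = 1/2;  ∫_0^1 -3*x^4 dx = -3/5;  ∫_0^1 2*x^3 dx = 1/2;
  ∫_0^1 -2*x^2 dx = -2/3.
Sum: 1/2 − 3/5 + 1/2 − 2/3 = -4/15.
So RHS = -∫_0^1 v(x) φ(x) dx = 4/15.
LHS = RHS, so the identity holds for this test φ.
Moreover u is smooth here and v(x) = u'(x) = -3*x**2 - 2 pointwise, so the identity holds for every test function. Hence v is the weak derivative of u.


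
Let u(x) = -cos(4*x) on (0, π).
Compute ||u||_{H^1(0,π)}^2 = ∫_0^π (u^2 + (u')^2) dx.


||u||_{H^1(0,π)}^2 = 17*π/2

u'(x) = 4*sin(4*x).
Expand u² and (u')² and integrate term by term on (0, π), using: for integers n ≥ 1, ∫_0^π sin²(nx) dx = ∫_0^π cos²(nx) dx = π/2; for n ≠ n', ∫_0^π sin(nx)sin(n'x) dx = ∫_0^π cos(nx)cos(n'x) dx = 0; and by product-to-sum, ∫_0^π sin(nx)cos(n'x) dx = ½∫_0^π [sin((n+n')x) + sin((n−n')x)] dx, which is 0 when n+n' is even and 2n/(n²−n'²) when n+n' is odd (it need not vanish on (0, π)).
  u² squared terms: (-1)²·∫cos(4x)² dx = 1·π/2 = π/2.
  So ∫_0^π u² dx = π/2.
  (u')² squared terms: (4)²·∫sin(4x)² dx = 16·π/2 = 8*π.
  So ∫_0^π (u')² dx = 8*π.
||u||_{H^1}^2 = (π/2) + (8*π) = 17*π/2.


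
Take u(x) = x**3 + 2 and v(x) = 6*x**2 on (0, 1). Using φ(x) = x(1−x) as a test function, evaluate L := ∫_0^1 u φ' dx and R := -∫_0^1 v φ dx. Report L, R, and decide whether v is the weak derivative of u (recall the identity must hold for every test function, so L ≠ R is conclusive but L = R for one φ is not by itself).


LHS = -3/20, RHS = -3/10. No, v is not the weak derivative of u.

u(x) = x**3 + 2, classical derivative u'(x) = 3*x**2.
φ(x) = x(1−x), so φ'(x) = 1 - 2*x.
Note φ(0) = φ(1) = 0, so the boundary term u·φ vanishes.
LHS = ∫_0^1 u(x) φ'(x) dx = ∫_0^1 (-2*x^4 + x^3 - 4*x + 2) dx. Term by term:
  ∫_0^1 -2*x^4 dx = -2/5;  ∫_0^1 x^3 dx = 1/4;  ∫_0^1 -4*x dx = -2;
  ∫_0^1 2 dx = 2.
Sum: -2/5 + 1/4 − 2 + 2 = -3/20.
So LHS = -3/20.
∫_0^1 v(x) φ(x) dx = ∫_0^1 (-6*x^4 + 6*x^3) dx. Term by term:
  ∫_0^1 -6*x^4 dx = -6/5;  ∫_0^1 6*x^3 dx = 3/2.
Sum: -6/5 + 3/2 = 3/10.
So RHS = -∫_0^1 v(x) φ(x) dx = -3/10.
LHS − RHS = 3/20 ≠ 0, so the identity fails.
(For a valid weak derivative the identity must hold for EVERY test function, in particular this one. The failure shows v is NOT the weak derivative of u.)
Correct weak derivative would be u'(x) = 3*x**2.


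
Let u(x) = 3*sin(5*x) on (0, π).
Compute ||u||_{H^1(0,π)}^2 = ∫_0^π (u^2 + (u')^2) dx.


||u||_{H^1(0,π)}^2 = 117*π

u'(x) = 15*cos(5*x).
Expand u² and (u')² and integrate term by term on (0, π), using: for integers n ≥ 1, ∫_0^π sin²(nx) dx = ∫_0^π cos²(nx) dx = π/2; for n ≠ n', ∫_0^π sin(nx)sin(n'x) dx = ∫_0^π cos(nx)cos(n'x) dx = 0; and by product-to-sum, ∫_0^π sin(nx)cos(n'x) dx = ½∫_0^π [sin((n+n')x) + sin((n−n')x)] dx, which is 0 when n+n' is even and 2n/(n²−n'²) when n+n' is odd (it need not vanish on (0, π)).
  u² squared terms: (3)²·∫sin(5x)² dx = 9·π/2 = 9*π/2.
  So ∫_0^π u² dx = 9*π/2.
  (u')² squared terms: (15)²·∫cos(5x)² dx = 225·π/2 = 225*π/2.
  So ∫_0^π (u')² dx = 225*π/2.
||u||_{H^1}^2 = (9*π/2) + (225*π/2) = 117*π.


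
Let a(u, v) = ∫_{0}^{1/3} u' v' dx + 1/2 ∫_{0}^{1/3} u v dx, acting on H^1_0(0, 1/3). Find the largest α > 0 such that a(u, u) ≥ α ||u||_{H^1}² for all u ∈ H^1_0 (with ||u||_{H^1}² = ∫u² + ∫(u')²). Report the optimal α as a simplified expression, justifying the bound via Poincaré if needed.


α = (1 + 18*π^2)/(2*(1 + 9*π^2))

Coercivity of a(·,·) on H^1_0(0, 1/3) means a(u, u) ≥ α ||u||_{H^1}² for every u ∈ H^1_0.
The interval has length L = 1/3, and Poincaré/coercivity depend only on L. Here a(u, u) = ∫(u')² + (1/2)·∫u².
Here 0 < c = 1/2 < 1. The condition a(u,u) ≥ α||u||_{H^1}² reads (1−α)∫(u')² ≥ (α−c)∫u². Any admissible α is ≤ 1 (rapidly oscillating u have ∫u²/∫(u')² → 0), and α = 1 would force 0 ≥ (1−c)∫u², impossible since c < 1; so 1−α > 0. By the sharp Poincaré inequality on H^1_0 of an interval of length L, ∫(u')² ≥ (π/L)²∫u² with equality for the first sine mode sin(π(x−x₀)/L) (x₀ the left endpoint), so the inequality holds for all u iff (1−α)(π/L)² ≥ α − c, i.e. α ≤ ((π/L)² + c)/((π/L)² + 1) = (1 + c(L/π)²)/(1 + (L/π)²). With (π/L)² = 9*π^2 and c = 1/2, the largest admissible constant is α = ((π/L)² + c)/((π/L)² + 1).
Simplifying, α = (1 + 18*π^2)/(2*(1 + 9*π^2)).


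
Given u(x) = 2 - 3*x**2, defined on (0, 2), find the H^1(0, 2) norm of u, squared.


||u||_{H^1}^2 = 648/5

The H^1 norm (squared) on an interval (0, L) is
  ||u||_{H^1}^2 = ∫_0^L u(x)^2 dx + ∫_0^L u'(x)^2 dx.
Compute u'(x) = -6*x.
Then u(x)^2 = 9*x**4 - 12*x**2 + 4 and u'(x)^2 = 36*x**2.
Integrate each monomial from 0 to 2 using ∫_0^2 c·x^n dx = c·2^(n+1)/(n+1):
  ∫_0^2 u(x)^2 dx = ∫_0^2 (9*x^4 - 12*x^2 + 4) dx. Term by term:
    ∫_0^2 9*x^4 dx = 288/5;  ∫_0^2 -12*x^2 dx = -32;  ∫_0^2 4 dx = 8.
  Sum: 288/5 − 32 + 8 = 168/5.
  ∫_0^2 u'(x)^2 dx = ∫_0^2 (36*x^2) dx. Term by term:
    ∫_0^2 36*x^2 dx = 96.
Adding: ||u||_{H^1}^2 = 168/5 + 96 = 648/5.


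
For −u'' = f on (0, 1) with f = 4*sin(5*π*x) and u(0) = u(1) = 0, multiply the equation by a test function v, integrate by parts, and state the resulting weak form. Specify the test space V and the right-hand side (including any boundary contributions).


V = H^1_0(0, 1) (so v(0) = v(1) = 0); weak form: ∫_0^1 u'v' dx = ∫_0^1 (4*sin(5*π*x)) v dx for all v ∈ V.

Multiply both sides by a test function v and integrate from 0 to 1:
  ∫_0^1 −u''(x) v(x) dx = ∫_0^1 f(x) v(x) dx.
Integrate the LHS by parts once:
  ∫_0^1 −u'' v dx = −[u'(x) v(x)]_0^1 + ∫_0^1 u'(x) v'(x) dx.
Thus ∫_0^1 u'(x) v'(x) dx = ∫_0^1 f(x) v(x) dx + [u'(x) v(x)]_0^1.
Choose V so that boundary terms are either known or forced to vanish.
u is Dirichlet: u(0) = u(1) = 0. Let V = H^1_0(0, 1); then v(0) = v(1) = 0, and [u' v]_0^1 = 0.
Weak formulation: find u (satisfying any essential BC) such that ∫_0^1 u'(x) v'(x) dx = ∫_0^1 f v dx for all v ∈ V.
Substituting f(x) = 4*sin(5*π*x), the right-hand side is ∫_0^1 (4*sin(5*π*x)) v dx.


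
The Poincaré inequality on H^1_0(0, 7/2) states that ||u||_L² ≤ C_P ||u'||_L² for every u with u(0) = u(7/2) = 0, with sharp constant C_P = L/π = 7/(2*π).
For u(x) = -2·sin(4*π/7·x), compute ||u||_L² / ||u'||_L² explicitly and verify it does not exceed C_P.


||u||_L² / ||u'||_L² = 7/(4*π) < C_P = 7/(2*π).

u(x) = -2·sin(4*π/7·x), so u'(x) = -8*π*cos(4*π*x/7)/7.
Writing u(x) = A·sin(kπx/L) with A = -2 and k = 2, use ∫_0^L sin²(kπx/L) dx = L/2 and ∫_0^L cos²(kπx/L) dx = L/2.
u² = 4·sin²(4*π/7·x) and (u')² = 64*π^2/49·cos²(4*π/7·x), and each of sin², cos² integrates to L/2 = 7/4 over (0, 7/2).
∫_0^7/2 u² dx = 7, so ||u||_L² = sqrt(7).
∫_0^7/2 (u')² dx = 16*π^2/7, so ||u'||_L² = 4*sqrt(7)*π/7.
Ratio ||u||_L² / ||u'||_L² = 7/(4*π).
Sharp Poincaré constant on H^1_0(0, 7/2) is C_P = L/π = 7/(2*π), achieved by sin(2*π/7·x).
This is the k = 2 harmonic; the ratio L/(kπ) is strictly less than C_P = L/π, consistent with the sharp inequality ||u||_L² ≤ C_P ||u'||_L².


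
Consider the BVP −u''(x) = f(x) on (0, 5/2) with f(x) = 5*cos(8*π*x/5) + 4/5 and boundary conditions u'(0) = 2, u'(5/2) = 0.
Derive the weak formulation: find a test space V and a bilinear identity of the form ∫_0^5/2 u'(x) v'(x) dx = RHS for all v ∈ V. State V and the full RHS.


V = H^1(0, 5/2) (v unrestricted at boundary; u is determined up to an additive constant); weak form: ∫_0^5/2 u'v' dx = ∫_0^5/2 (5*cos(8*π*x/5) + 4/5) v dx − 2·v(0) for all v ∈ V.

Multiply both sides by a test function v and integrate from 0 to 5/2:
  ∫_0^5/2 −u''(x) v(x) dx = ∫_0^5/2 f(x) v(x) dx.
Integrate the LHS by parts once:
  ∫_0^5/2 −u'' v dx = −[u'(x) v(x)]_0^5/2 + ∫_0^5/2 u'(x) v'(x) dx.
Thus ∫_0^5/2 u'(x) v'(x) dx = ∫_0^5/2 f(x) v(x) dx + [u'(x) v(x)]_0^5/2.
Choose V so that boundary terms are either known or forced to vanish.
u has inhomogeneous Neumann u'(0) = 2, u'(5/2) = 0. [u' v]_0^5/2 = (0)·v(5/2) − (2)·v(0) = − 2·v(0). Take V = H^1(0, 5/2); boundary term becomes part of RHS.
Weak formulation: find u (satisfying any essential BC) such that ∫_0^5/2 u'(x) v'(x) dx = ∫_0^5/2 f v dx − 2·v(0) for all v ∈ V (Neumann data are natural BCs: they enter the RHS as boundary terms).
Substituting f(x) = 5*cos(8*π*x/5) + 4/5, the right-hand side is ∫_0^5/2 (5*cos(8*π*x/5) + 4/5) v dx − 2·v(0).
Compatibility check (pure Neumann): taking v ≡ 1 ∈ V gives 0 = ∫_0^5/2 f dx + (0) − (2), i.e. ∫_0^5/2 f dx must equal u'(0) − u'(5/2) = 2. Indeed ∫_0^5/2 (5*cos(8*π*x/5) + 4/5) dx = 2, so the data are compatible. The solution is then unique only up to an additive constant (fix it e.g. by requiring ∫_0^5/2 u dx = 0).


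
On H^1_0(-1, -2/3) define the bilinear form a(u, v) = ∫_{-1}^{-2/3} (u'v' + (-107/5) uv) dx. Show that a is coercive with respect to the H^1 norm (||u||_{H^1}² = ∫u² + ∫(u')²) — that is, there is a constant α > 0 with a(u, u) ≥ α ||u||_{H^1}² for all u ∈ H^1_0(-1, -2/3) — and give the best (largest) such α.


α = (-107 + 45*π^2)/(5*(1 + 9*π^2))

Coercivity of a(·,·) on H^1_0(-1, -2/3) means a(u, u) ≥ α ||u||_{H^1}² for every u ∈ H^1_0.
The interval has length L = 1/3, and Poincaré/coercivity depend only on L. Here a(u, u) = ∫(u')² + (-107/5)·∫u².
Here c = -107/5 < 0 with |c| < (π/L)² = 9*π^2, so coercivity still holds. The condition a(u,u) ≥ α||u||_{H^1}² reads (1−α)∫(u')² ≥ (α−c)∫u². Any admissible α is ≤ 1 (rapidly oscillating u have ∫u²/∫(u')² → 0), and α = 1 would force 0 ≥ (1−c)∫u², impossible since c < 1; so 1−α > 0. By the sharp Poincaré inequality on H^1_0 of an interval of length L, ∫(u')² ≥ (π/L)²∫u² with equality for the first sine mode sin(π(x−x₀)/L) (x₀ the left endpoint), so the inequality holds for all u iff (1−α)(π/L)² ≥ α − c, i.e. α ≤ ((π/L)² + c)/((π/L)² + 1) = (1 + c(L/π)²)/(1 + (L/π)²). (Direct route, valid since c ≤ 0: Poincaré gives c∫u² ≥ c(L/π)²∫(u')², so a(u,u) ≥ (1 + c(L/π)²)∫(u')², while ||u||_{H^1}² ≤ (1 + (L/π)²)∫(u')²; dividing yields the same α.) With (π/L)² = 9*π^2 and c = -107/5, the largest admissible constant is α = ((π/L)² + c)/((π/L)² + 1).
Simplifying, α = (-107 + 45*π^2)/(5*(1 + 9*π^2)).


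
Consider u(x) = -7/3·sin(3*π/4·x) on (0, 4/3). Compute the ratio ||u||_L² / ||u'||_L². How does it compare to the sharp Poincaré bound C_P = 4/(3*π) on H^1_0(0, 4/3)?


||u||_L² / ||u'||_L² = 4/(3*π) = C_P.

u(x) = -7/3·sin(3*π/4·x), so u'(x) = -7*π*cos(3*π*x/4)/4.
Writing u(x) = A·sin(kπx/L) with A = -7/3 and k = 1, use ∫_0^L sin²(kπx/L) dx = L/2 and ∫_0^L cos²(kπx/L) dx = L/2.
u² = 49/9·sin²(3*π/4·x) and (u')² = 49*π^2/16·cos²(3*π/4·x), and each of sin², cos² integrates to L/2 = 2/3 over (0, 4/3).
∫_0^4/3 u² dx = 98/27, so ||u||_L² = 7*sqrt(6)/9.
∫_0^4/3 (u')² dx = 49*π^2/24, so ||u'||_L² = 7*sqrt(6)*π/12.
Ratio ||u||_L² / ||u'||_L² = 4/(3*π).
Sharp Poincaré constant on H^1_0(0, 4/3) is C_P = L/π = 4/(3*π), achieved by sin(3*π/4·x).
This is the k = 1 eigenfunction (up to amplitude), so the ratio equals the sharp Poincaré constant exactly.


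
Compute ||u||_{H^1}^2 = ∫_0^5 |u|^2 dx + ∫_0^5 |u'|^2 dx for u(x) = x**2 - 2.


||u||_{H^1}^2 = 645

The H^1 norm (squared) on an interval (0, L) is
  ||u||_{H^1}^2 = ∫_0^L u(x)^2 dx + ∫_0^L u'(x)^2 dx.
Compute u'(x) = 2*x.
Then u(x)^2 = x**4 - 4*x**2 + 4 and u'(x)^2 = 4*x**2.
Integrate each monomial from 0 to 5 using ∫_0^5 c·x^n dx = c·5^(n+1)/(n+1):
  ∫_0^5 u(x)^2 dx = ∫_0^5 (x^4 - 4*x^2 + 4) dx. Term by term:
    ∫_0^5 x^4 dx = 625;  ∫_0^5 -4*x^2 dx = -500/3;  ∫_0^5 4 dx = 20.
  Sum: 625 − 500/3 + 20 = 1435/3.
  ∫_0^5 u'(x)^2 dx = ∫_0^5 (4*x^2) dx. Term by term:
    ∫_0^5 4*x^2 dx = 500/3.
Adding: ||u||_{H^1}^2 = 1435/3 + 500/3 = 645.


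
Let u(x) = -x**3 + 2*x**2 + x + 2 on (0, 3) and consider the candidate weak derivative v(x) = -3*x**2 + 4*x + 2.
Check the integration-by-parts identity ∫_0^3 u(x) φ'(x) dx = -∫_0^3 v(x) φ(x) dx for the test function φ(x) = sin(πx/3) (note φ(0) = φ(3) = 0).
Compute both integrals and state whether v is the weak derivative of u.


LHS = -324/π^3 + 39/π, RHS = -324/π^3 + 33/π. No, v is not the weak derivative of u.

u(x) = -x**3 + 2*x**2 + x + 2, classical derivative u'(x) = -3*x**2 + 4*x + 1.
φ(x) = sin(πx/3), so φ'(x) = π*cos(π*x/3)/3.
Note φ(0) = φ(3) = 0, so the boundary term u·φ vanishes.
LHS = ∫_0^3 u(x) φ'(x) dx = ∫_0^3 (-π*x^3*cos(π*x/3)/3 + 2*π*x^2*cos(π*x/3)/3 + π*x*cos(π*x/3)/3 + 2*π*cos(π*x/3)/3) dx. Term by term:
  ∫_0^3 2*π*cos(π*x/3)/3 dx = 0;  ∫_0^3 -π*x^3*cos(π*x/3)/3 dx = -324/π^3 + 81/π;  ∫_0^3 π*x*cos(π*x/3)/3 dx = -6/π;
  ∫_0^3 2*π*x^2*cos(π*x/3)/3 dx = -36/π.
Sum: 0 + -324/π^3 + 81/π − 6/π − 36/π = -324/π^3 + 39/π.
So LHS = -324/π^3 + 39/π.
∫_0^3 v(x) φ(x) dx = ∫_0^3 (-3*x^2*sin(π*x/3) + 4*x*sin(π*x/3) + 2*sin(π*x/3)) dx. Term by term:
  ∫_0^3 2*sin(π*x/3) dx = 12/π;  ∫_0^3 -3*x^2*sin(π*x/3) dx = -81/π + 324/π^3;  ∫_0^3 4*x*sin(π*x/3) dx = 36/π.
Sum: 12/π + -81/π + 324/π^3 + 36/π = -33/π + 324/π^3.
So RHS = -∫_0^3 v(x) φ(x) dx = -324/π^3 + 33/π.
LHS − RHS = 6/π ≠ 0, so the identity fails.
(For a valid weak derivative the identity must hold for EVERY test function, in particular this one. The failure shows v is NOT the weak derivative of u.)
Correct weak derivative would be u'(x) = -3*x**2 + 4*x + 1.


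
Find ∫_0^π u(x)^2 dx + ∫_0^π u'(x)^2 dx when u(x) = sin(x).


||u||_{H^1(0,π)}^2 = π

u'(x) = cos(x).
Expand u² and (u')² and integrate term by term on (0, π), using: for integers n ≥ 1, ∫_0^π sin²(nx) dx = ∫_0^π cos²(nx) dx = π/2; for n ≠ n', ∫_0^π sin(nx)sin(n'x) dx = ∫_0^π cos(nx)cos(n'x) dx = 0; and by product-to-sum, ∫_0^π sin(nx)cos(n'x) dx = ½∫_0^π [sin((n+n')x) + sin((n−n')x)] dx, which is 0 when n+n' is even and 2n/(n²−n'²) when n+n' is odd (it need not vanish on (0, π)).
  u² squared terms: (1)²·∫sin(x)² dx = 1·π/2 = π/2.
  So ∫_0^π u² dx = π/2.
  (u')² squared terms: (1)²·∫cos(x)² dx = 1·π/2 = π/2.
  So ∫_0^π (u')² dx = π/2.
||u||_{H^1}^2 = (π/2) + (π/2) = π.


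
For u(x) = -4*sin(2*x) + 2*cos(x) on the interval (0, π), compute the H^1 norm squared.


||u||_{H^1(0,π)}^2 = -128/3 + 44*π

u'(x) = -2*sin(x) - 8*cos(2*x).
Expand u² and (u')² and integrate term by term on (0, π), using: for integers n ≥ 1, ∫_0^π sin²(nx) dx = ∫_0^π cos²(nx) dx = π/2; for n ≠ n', ∫_0^π sin(nx)sin(n'x) dx = ∫_0^π cos(nx)cos(n'x) dx = 0; and by product-to-sum, ∫_0^π sin(nx)cos(n'x) dx = ½∫_0^π [sin((n+n')x) + sin((n−n')x)] dx, which is 0 when n+n' is even and 2n/(n²−n'²) when n+n' is odd (it need not vanish on (0, π)).
  u² squared terms: (-4)²·∫sin(2x)² dx = 16·π/2 = 8*π;  (2)²·∫cos(x)² dx = 4·π/2 = 2*π.
  u² cross terms: 2·(-4)·(2)·∫sin(2x)·cos(x) dx = -16·(4/3) = -64/3.
  So ∫_0^π u² dx = 8*π + 2*π − 64/3 = -64/3 + 10*π.
  (u')² squared terms: (-8)²·∫cos(2x)² dx = 64·π/2 = 32*π;  (-2)²·∫sin(x)² dx = 4·π/2 = 2*π.
  (u')² cross terms: 2·(-8)·(-2)·∫cos(2x)·sin(x) dx = 32·(-2/3) = -64/3.
  So ∫_0^π (u')² dx = 32*π + 2*π − 64/3 = -64/3 + 34*π.
||u||_{H^1}^2 = (-64/3 + 10*π) + (-64/3 + 34*π) = -128/3 + 44*π.


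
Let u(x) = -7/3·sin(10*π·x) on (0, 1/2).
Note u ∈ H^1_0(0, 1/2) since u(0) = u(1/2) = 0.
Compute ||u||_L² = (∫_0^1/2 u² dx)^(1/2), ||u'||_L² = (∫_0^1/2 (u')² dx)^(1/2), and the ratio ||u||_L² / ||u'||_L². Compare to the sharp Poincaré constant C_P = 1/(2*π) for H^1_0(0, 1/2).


||u||_L² / ||u'||_L² = 1/(10*π) < C_P = 1/(2*π).

u(x) = -7/3·sin(10*π·x), so u'(x) = -70*π*cos(10*π*x)/3.
Writing u(x) = A·sin(kπx/L) with A = -7/3 and k = 5, use ∫_0^L sin²(kπx/L) dx = L/2 and ∫_0^L cos²(kπx/L) dx = L/2.
u² = 49/9·sin²(10*π·x) and (u')² = 4900*π^2/9·cos²(10*π·x), and each of sin², cos² integrates to L/2 = 1/4 over (0, 1/2).
∫_0^1/2 u² dx = 49/36, so ||u||_L² = 7/6.
∫_0^1/2 (u')² dx = 1225*π^2/9, so ||u'||_L² = 35*π/3.
Ratio ||u||_L² / ||u'||_L² = 1/(10*π).
Sharp Poincaré constant on H^1_0(0, 1/2) is C_P = L/π = 1/(2*π), achieved by sin(2*π·x).
This is the k = 5 harmonic; the ratio L/(kπ) is strictly less than C_P = L/π, consistent with the sharp inequality ||u||_L² ≤ C_P ||u'||_L².


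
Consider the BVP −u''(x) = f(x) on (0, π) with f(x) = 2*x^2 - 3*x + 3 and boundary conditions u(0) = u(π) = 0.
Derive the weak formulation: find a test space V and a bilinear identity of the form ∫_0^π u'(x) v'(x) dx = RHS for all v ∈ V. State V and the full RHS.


V = H^1_0(0, π) (so v(0) = v(π) = 0); weak form: ∫_0^π u'v' dx = ∫_0^π (2*x^2 - 3*x + 3) v dx for all v ∈ V.

Multiply both sides by a test function v and integrate from 0 to π:
  ∫_0^π −u''(x) v(x) dx = ∫_0^π f(x) v(x) dx.
Integrate the LHS by parts once:
  ∫_0^π −u'' v dx = −[u'(x) v(x)]_0^π + ∫_0^π u'(x) v'(x) dx.
Thus ∫_0^π u'(x) v'(x) dx = ∫_0^π f(x) v(x) dx + [u'(x) v(x)]_0^π.
Choose V so that boundary terms are either known or forced to vanish.
u is Dirichlet: u(0) = u(π) = 0. Let V = H^1_0(0, π); then v(0) = v(π) = 0, and [u' v]_0^π = 0.
Weak formulation: find u (satisfying any essential BC) such that ∫_0^π u'(x) v'(x) dx = ∫_0^π f v dx for all v ∈ V.
Substituting f(x) = 2*x^2 - 3*x + 3, the right-hand side is ∫_0^π (2*x^2 - 3*x + 3) v dx.


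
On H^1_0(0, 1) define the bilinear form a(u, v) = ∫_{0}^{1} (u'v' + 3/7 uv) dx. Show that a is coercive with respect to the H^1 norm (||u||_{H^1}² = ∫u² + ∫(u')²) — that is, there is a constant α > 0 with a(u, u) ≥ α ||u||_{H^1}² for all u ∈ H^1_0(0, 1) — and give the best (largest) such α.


α = (3/7 + π^2)/(1 + π^2)

Coercivity of a(·,·) on H^1_0(0, 1) means a(u, u) ≥ α ||u||_{H^1}² for every u ∈ H^1_0.
The interval has length L = 1, and Poincaré/coercivity depend only on L. Here a(u, u) = ∫(u')² + (3/7)·∫u².
Here 0 < c = 3/7 < 1. The condition a(u,u) ≥ α||u||_{H^1}² reads (1−α)∫(u')² ≥ (α−c)∫u². Any admissible α is ≤ 1 (rapidly oscillating u have ∫u²/∫(u')² → 0), and α = 1 would force 0 ≥ (1−c)∫u², impossible since c < 1; so 1−α > 0. By the sharp Poincaré inequality on H^1_0 of an interval of length L, ∫(u')² ≥ (π/L)²∫u² with equality for the first sine mode sin(π(x−x₀)/L) (x₀ the left endpoint), so the inequality holds for all u iff (1−α)(π/L)² ≥ α − c, i.e. α ≤ ((π/L)² + c)/((π/L)² + 1) = (1 + c(L/π)²)/(1 + (L/π)²). With (π/L)² = π^2 and c = 3/7, the largest admissible constant is α = ((π/L)² + c)/((π/L)² + 1).
Simplifying, α = (3/7 + π^2)/(1 + π^2).


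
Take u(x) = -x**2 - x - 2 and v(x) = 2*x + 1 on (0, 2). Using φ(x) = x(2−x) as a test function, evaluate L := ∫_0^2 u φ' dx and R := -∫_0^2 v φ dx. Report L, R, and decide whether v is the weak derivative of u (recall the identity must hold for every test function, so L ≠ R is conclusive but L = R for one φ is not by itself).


LHS = 4, RHS = -4. No, v is not the weak derivative of u.

u(x) = -x**2 - x - 2, classical derivative u'(x) = -2*x - 1.
φ(x) = x(2−x), so φ'(x) = 2 - 2*x.
Note φ(0) = φ(2) = 0, so the boundary term u·φ vanishes.
LHS = ∫_0^2 u(x) φ'(x) dx = ∫_0^2 (2*x^3 + 2*x - 4) dx. Term by term:
  ∫_0^2 2*x^3 dx = 8;  ∫_0^2 2*x dx = 4;  ∫_0^2 -4 dx = -8.
Sum: 8 + 4 − 8 = 4.
So LHS = 4.
∫_0^2 v(x) φ(x) dx = ∫_0^2 (-2*x^3 + 3*x^2 + 2*x) dx. Term by term:
  ∫_0^2 -2*x^3 dx = -8;  ∫_0^2 3*x^2 dx = 8;  ∫_0^2 2*x dx = 4.
Sum: -8 + 8 + 4 = 4.
So RHS = -∫_0^2 v(x) φ(x) dx = -4.
LHS − RHS = 8 ≠ 0, so the identity fails.
(For a valid weak derivative the identity must hold for EVERY test function, in particular this one. The failure shows v is NOT the weak derivative of u.)
Correct weak derivative would be u'(x) = -2*x - 1.


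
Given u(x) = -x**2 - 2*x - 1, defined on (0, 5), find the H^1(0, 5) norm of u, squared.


||u||_{H^1}^2 = 5525/3

The H^1 norm (squared) on an interval (0, L) is
  ||u||_{H^1}^2 = ∫_0^L u(x)^2 dx + ∫_0^L u'(x)^2 dx.
Compute u'(x) = -2*x - 2.
Then u(x)^2 = x**4 + 4*x**3 + 6*x**2 + 4*x + 1 and u'(x)^2 = 4*x**2 + 8*x + 4.
Integrate each monomial from 0 to 5 using ∫_0^5 c·x^n dx = c·5^(n+1)/(n+1):
  ∫_0^5 u(x)^2 dx = ∫_0^5 (x^4 + 4*x^3 + 6*x^2 + 4*x + 1) dx. Term by term:
    ∫_0^5 x^4 dx = 625;  ∫_0^5 4*x^3 dx = 625;  ∫_0^5 6*x^2 dx = 250;
    ∫_0^5 4*x dx = 50;  ∫_0^5 1 dx = 5.
  Sum: 625 + 625 + 250 + 50 + 5 = 1555.
  ∫_0^5 u'(x)^2 dx = ∫_0^5 (4*x^2 + 8*x + 4) dx. Term by term:
    ∫_0^5 4*x^2 dx = 500/3;  ∫_0^5 8*x dx = 100;  ∫_0^5 4 dx = 20.
  Sum: 500/3 + 100 + 20 = 860/3.
Adding: ||u||_{H^1}^2 = 1555 + 860/3 = 5525/3.


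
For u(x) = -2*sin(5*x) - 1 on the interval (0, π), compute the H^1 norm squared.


||u||_{H^1(0,π)}^2 = 8/5 + 53*π

u'(x) = -10*cos(5*x).
Expand u² and (u')² and integrate term by term on (0, π), using: for integers n ≥ 1, ∫_0^π sin²(nx) dx = ∫_0^π cos²(nx) dx = π/2; for n ≠ n', ∫_0^π sin(nx)sin(n'x) dx = ∫_0^π cos(nx)cos(n'x) dx = 0; and by product-to-sum, ∫_0^π sin(nx)cos(n'x) dx = ½∫_0^π [sin((n+n')x) + sin((n−n')x)] dx, which is 0 when n+n' is even and 2n/(n²−n'²) when n+n' is odd (it need not vanish on (0, π)). For the constant mode: ∫_0^π 1 dx = π, ∫_0^π cos(nx) dx = 0, ∫_0^π sin(nx) dx = (1−(−1)^n)/n.
  u² squared terms: (-1)²·∫1 dx = 1·π = π;  (-2)²·∫sin(5x)² dx = 4·π/2 = 2*π.
  u² cross terms: 2·(-1)·(-2)·∫1·sin(5x) dx = 4·(2/5) = 8/5.
  So ∫_0^π u² dx = π + 2*π + 8/5 = 8/5 + 3*π.
  (u')² squared terms: (-10)²·∫cos(5x)² dx = 100·π/2 = 50*π.
  So ∫_0^π (u')² dx = 50*π.
||u||_{H^1}^2 = (8/5 + 3*π) + (50*π) = 8/5 + 53*π.


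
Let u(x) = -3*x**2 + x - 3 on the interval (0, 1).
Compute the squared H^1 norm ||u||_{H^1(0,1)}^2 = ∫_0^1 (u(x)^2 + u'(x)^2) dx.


||u||_{H^1}^2 = 589/30

The H^1 norm (squared) on an interval (0, L) is
  ||u||_{H^1}^2 = ∫_0^L u(x)^2 dx + ∫_0^L u'(x)^2 dx.
Compute u'(x) = 1 - 6*x.
Then u(x)^2 = 9*x**4 - 6*x**3 + 19*x**2 - 6*x + 9 and u'(x)^2 = 36*x**2 - 12*x + 1.
Integrate each monomial from 0 to 1 using ∫_0^1 c·x^n dx = c·1^(n+1)/(n+1):
  ∫_0^1 u(x)^2 dx = ∫_0^1 (9*x^4 - 6*x^3 + 19*x^2 - 6*x + 9) dx. Term by term:
    ∫_0^1 9*x^4 dx = 9/5;  ∫_0^1 -6*x^3 dx = -3/2;  ∫_0^1 19*x^2 dx = 19/3;
    ∫_0^1 -6*x dx = -3;  ∫_0^1 9 dx = 9.
  Sum: 9/5 − 3/2 + 19/3 − 3 + 9 = 379/30.
  ∫_0^1 u'(x)^2 dx = ∫_0^1 (36*x^2 - 12*x + 1) dx. Term by term:
    ∫_0^1 36*x^2 dx = 12;  ∫_0^1 -12*x dx = -6;  ∫_0^1 1 dx = 1.
  Sum: 12 − 6 + 1 = 7.
Adding: ||u||_{H^1}^2 = 379/30 + 7 = 589/30.


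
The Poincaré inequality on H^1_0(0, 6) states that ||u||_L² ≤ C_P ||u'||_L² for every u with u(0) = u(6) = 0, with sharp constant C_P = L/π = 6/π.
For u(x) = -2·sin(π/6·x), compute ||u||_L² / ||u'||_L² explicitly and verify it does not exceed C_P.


||u||_L² / ||u'||_L² = 6/π = C_P.

u(x) = -2·sin(π/6·x), so u'(x) = -π*cos(π*x/6)/3.
Writing u(x) = A·sin(kπx/L) with A = -2 and k = 1, use ∫_0^L sin²(kπx/L) dx = L/2 and ∫_0^L cos²(kπx/L) dx = L/2.
u² = 4·sin²(π/6·x) and (u')² = π^2/9·cos²(π/6·x), and each of sin², cos² integrates to L/2 = 3 over (0, 6).
∫_0^6 u² dx = 12, so ||u||_L² = 2*sqrt(3).
∫_0^6 (u')² dx = π^2/3, so ||u'||_L² = sqrt(3)*π/3.
Ratio ||u||_L² / ||u'||_L² = 6/π.
Sharp Poincaré constant on H^1_0(0, 6) is C_P = L/π = 6/π, achieved by sin(π/6·x).
This is the k = 1 eigenfunction (up to amplitude), so the ratio equals the sharp Poincaré constant exactly.


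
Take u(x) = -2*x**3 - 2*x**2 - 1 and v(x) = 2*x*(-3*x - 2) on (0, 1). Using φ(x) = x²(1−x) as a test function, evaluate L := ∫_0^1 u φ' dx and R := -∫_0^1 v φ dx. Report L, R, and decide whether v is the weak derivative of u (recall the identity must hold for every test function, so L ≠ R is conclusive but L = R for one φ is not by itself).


LHS = 2/5, RHS = 2/5. Yes, v = u' weakly.

u(x) = -2*x**3 - 2*x**2 - 1, classical derivative u'(x) = -6*x**2 - 4*x.
φ(x) = x²(1−x), so φ'(x) = x*(2 - 3*x).
Note φ(0) = φ(1) = 0, so the boundary term u·φ vanishes.
LHS = ∫_0^1 u(x) φ'(x) dx = ∫_0^1 (6*x^5 + 2*x^4 - 4*x^3 + 3*x^2 - 2*x) dx. Term by term:
  ∫_0^1 6*x^5 dx = 1;  ∫_0^1 2*x^4 dx = 2/5;  ∫_0^1 -4*x^3 dx = -1;
  ∫_0^1 3*x^2 dx = 1;  ∫_0^1 -2*x dx = -1.
Sum: 1 + 2/5 − 1 + 1 − 1 = 2/5.
So LHS = 2/5.
∫_0^1 v(x) φ(x) dx = ∫_0^1 (6*x^5 - 2*x^4 - 4*x^3) dx. Term by term:
  ∫_0^1 6*x^5 dx = 1;  ∫_0^1 -2*x^4 dx = -2/5;  ∫_0^1 -4*x^3 dx = -1.
Sum: 1 − 2/5 − 1 = -2/5.
So RHS = -∫_0^1 v(x) φ(x) dx = 2/5.
LHS = RHS, so the identity holds for this test φ.
Moreover u is smooth here and v(x) = u'(x) = -6*x**2 - 4*x pointwise, so the identity holds for every test function. Hence v is the weak derivative of u.


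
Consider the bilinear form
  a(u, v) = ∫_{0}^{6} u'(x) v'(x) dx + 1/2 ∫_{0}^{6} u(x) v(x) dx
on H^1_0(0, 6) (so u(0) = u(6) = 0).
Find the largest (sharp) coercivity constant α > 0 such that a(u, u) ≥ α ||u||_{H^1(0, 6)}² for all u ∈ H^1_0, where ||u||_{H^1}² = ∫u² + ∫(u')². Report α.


α = (π^2 + 18)/(π^2 + 36)

Coercivity of a(·,·) on H^1_0(0, 6) means a(u, u) ≥ α ||u||_{H^1}² for every u ∈ H^1_0.
The interval has length L = 6, and Poincaré/coercivity depend only on L. Here a(u, u) = ∫(u')² + (1/2)·∫u².
Here 0 < c = 1/2 < 1. The condition a(u,u) ≥ α||u||_{H^1}² reads (1−α)∫(u')² ≥ (α−c)∫u². Any admissible α is ≤ 1 (rapidly oscillating u have ∫u²/∫(u')² → 0), and α = 1 would force 0 ≥ (1−c)∫u², impossible since c < 1; so 1−α > 0. By the sharp Poincaré inequality on H^1_0 of an interval of length L, ∫(u')² ≥ (π/L)²∫u² with equality for the first sine mode sin(π(x−x₀)/L) (x₀ the left endpoint), so the inequality holds for all u iff (1−α)(π/L)² ≥ α − c, i.e. α ≤ ((π/L)² + c)/((π/L)² + 1) = (1 + c(L/π)²)/(1 + (L/π)²). With (π/L)² = π^2/36 and c = 1/2, the largest admissible constant is α = ((π/L)² + c)/((π/L)² + 1).
Simplifying, α = (π^2 + 18)/(π^2 + 36).


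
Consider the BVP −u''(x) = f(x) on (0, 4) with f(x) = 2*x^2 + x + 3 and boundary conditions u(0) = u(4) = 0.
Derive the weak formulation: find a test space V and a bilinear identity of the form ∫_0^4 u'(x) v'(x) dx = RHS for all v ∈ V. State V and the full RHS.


V = H^1_0(0, 4) (so v(0) = v(4) = 0); weak form: ∫_0^4 u'v' dx = ∫_0^4 (2*x^2 + x + 3) v dx for all v ∈ V.

Multiply both sides by a test function v and integrate from 0 to 4:
  ∫_0^4 −u''(x) v(x) dx = ∫_0^4 f(x) v(x) dx.
Integrate the LHS by parts once:
  ∫_0^4 −u'' v dx = −[u'(x) v(x)]_0^4 + ∫_0^4 u'(x) v'(x) dx.
Thus ∫_0^4 u'(x) v'(x) dx = ∫_0^4 f(x) v(x) dx + [u'(x) v(x)]_0^4.
Choose V so that boundary terms are either known or forced to vanish.
u is Dirichlet: u(0) = u(4) = 0. Let V = H^1_0(0, 4); then v(0) = v(4) = 0, and [u' v]_0^4 = 0.
Weak formulation: find u (satisfying any essential BC) such that ∫_0^4 u'(x) v'(x) dx = ∫_0^4 f v dx for all v ∈ V.
Substituting f(x) = 2*x^2 + x + 3, the right-hand side is ∫_0^4 (2*x^2 + x + 3) v dx.


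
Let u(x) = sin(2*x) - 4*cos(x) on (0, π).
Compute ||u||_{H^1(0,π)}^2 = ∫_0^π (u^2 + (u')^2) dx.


||u||_{H^1(0,π)}^2 = -64/3 + 37*π/2

u'(x) = 4*sin(x) + 2*cos(2*x).
Expand u² and (u')² and integrate term by term on (0, π), using: for integers n ≥ 1, ∫_0^π sin²(nx) dx = ∫_0^π cos²(nx) dx = π/2; for n ≠ n', ∫_0^π sin(nx)sin(n'x) dx = ∫_0^π cos(nx)cos(n'x) dx = 0; and by product-to-sum, ∫_0^π sin(nx)cos(n'x) dx = ½∫_0^π [sin((n+n')x) + sin((n−n')x)] dx, which is 0 when n+n' is even and 2n/(n²−n'²) when n+n' is odd (it need not vanish on (0, π)).
  u² squared terms: (-4)²·∫cos(x)² dx = 16·π/2 = 8*π;  (1)²·∫sin(2x)² dx = 1·π/2 = π/2.
  u² cross terms: 2·(-4)·(1)·∫cos(x)·sin(2x) dx = -8·(4/3) = -32/3.
  So ∫_0^π u² dx = 8*π + π/2 − 32/3 = -32/3 + 17*π/2.
  (u')² squared terms: (2)²·∫cos(2x)² dx = 4·π/2 = 2*π;  (4)²·∫sin(x)² dx = 16·π/2 = 8*π.
  (u')² cross terms: 2·(2)·(4)·∫cos(2x)·sin(x) dx = 16·(-2/3) = -32/3.
  So ∫_0^π (u')² dx = 2*π + 8*π − 32/3 = -32/3 + 10*π.
||u||_{H^1}^2 = (-32/3 + 17*π/2) + (-32/3 + 10*π) = -64/3 + 37*π/2.


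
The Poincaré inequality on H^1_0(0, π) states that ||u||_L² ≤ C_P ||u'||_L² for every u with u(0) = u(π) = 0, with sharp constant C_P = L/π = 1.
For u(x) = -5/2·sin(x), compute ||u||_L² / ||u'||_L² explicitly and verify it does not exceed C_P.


||u||_L² / ||u'||_L² = 1 = C_P.

u(x) = -5/2·sin(x), so u'(x) = -5*cos(x)/2.
Writing u(x) = A·sin(kπx/L) with A = -5/2 and k = 1, use ∫_0^L sin²(kπx/L) dx = L/2 and ∫_0^L cos²(kπx/L) dx = L/2.
u² = 25/4·sin²(x) and (u')² = 25/4·cos²(x), and each of sin², cos² integrates to L/2 = π/2 over (0, π).
∫_0^π u² dx = 25*π/8, so ||u||_L² = 5*sqrt(2)*sqrt(π)/4.
∫_0^π (u')² dx = 25*π/8, so ||u'||_L² = 5*sqrt(2)*sqrt(π)/4.
Ratio ||u||_L² / ||u'||_L² = 1.
Sharp Poincaré constant on H^1_0(0, π) is C_P = L/π = 1, achieved by sin(x).
This is the k = 1 eigenfunction (up to amplitude), so the ratio equals the sharp Poincaré constant exactly.


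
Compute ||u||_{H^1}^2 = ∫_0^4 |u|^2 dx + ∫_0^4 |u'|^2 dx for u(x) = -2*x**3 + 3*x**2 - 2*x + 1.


||u||_{H^1}^2 = 806612/105

The H^1 norm (squared) on an interval (0, L) is
  ||u||_{H^1}^2 = ∫_0^L u(x)^2 dx + ∫_0^L u'(x)^2 dx.
Compute u'(x) = -6*x**2 + 6*x - 2.
Then u(x)^2 = 4*x**6 - 12*x**5 + 17*x**4 - 16*x**3 + 10*x**2 - 4*x + 1 and u'(x)^2 = 36*x**4 - 72*x**3 + 60*x**2 - 24*x + 4.
Integrate each monomial from 0 to 4 using ∫_0^4 c·x^n dx = c·4^(n+1)/(n+1):
  ∫_0^4 u(x)^2 dx = ∫_0^4 (4*x^6 - 12*x^5 + 17*x^4 - 16*x^3 + 10*x^2 - 4*x + 1) dx. Term by term:
    ∫_0^4 4*x^6 dx = 65536/7;  ∫_0^4 -12*x^5 dx = -8192;  ∫_0^4 17*x^4 dx = 17408/5;
    ∫_0^4 -16*x^3 dx = -1024;  ∫_0^4 10*x^2 dx = 640/3;  ∫_0^4 -4*x dx = -32;
    ∫_0^4 1 dx = 4.
  Sum: 65536/7 − 8192 + 17408/5 − 1024 + 640/3 − 32 + 4 = 400388/105.
  ∫_0^4 u'(x)^2 dx = ∫_0^4 (36*x^4 - 72*x^3 + 60*x^2 - 24*x + 4) dx. Term by term:
    ∫_0^4 36*x^4 dx = 36864/5;  ∫_0^4 -72*x^3 dx = -4608;  ∫_0^4 60*x^2 dx = 1280;
    ∫_0^4 -24*x dx = -192;  ∫_0^4 4 dx = 16.
  Sum: 36864/5 − 4608 + 1280 − 192 + 16 = 19344/5.
Adding: ||u||_{H^1}^2 = 400388/105 + 19344/5 = 806612/105.
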